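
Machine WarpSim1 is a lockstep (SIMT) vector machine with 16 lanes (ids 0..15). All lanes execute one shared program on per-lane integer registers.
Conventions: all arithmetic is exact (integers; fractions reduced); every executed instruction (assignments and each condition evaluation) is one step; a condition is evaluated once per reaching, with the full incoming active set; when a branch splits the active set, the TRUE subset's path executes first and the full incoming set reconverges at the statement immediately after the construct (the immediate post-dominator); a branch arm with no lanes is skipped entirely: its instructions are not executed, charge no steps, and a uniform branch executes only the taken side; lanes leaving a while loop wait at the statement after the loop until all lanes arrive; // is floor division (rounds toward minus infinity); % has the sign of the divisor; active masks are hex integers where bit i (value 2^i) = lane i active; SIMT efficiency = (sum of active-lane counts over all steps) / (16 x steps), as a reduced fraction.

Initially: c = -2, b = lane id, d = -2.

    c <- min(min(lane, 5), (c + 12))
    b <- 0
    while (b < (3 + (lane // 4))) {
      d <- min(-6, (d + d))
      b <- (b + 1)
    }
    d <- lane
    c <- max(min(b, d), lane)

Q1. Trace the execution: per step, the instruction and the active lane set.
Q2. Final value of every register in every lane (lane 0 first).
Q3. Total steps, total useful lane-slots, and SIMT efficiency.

step 0: c <- min(min(lane, 5), (c + 12)) 0xffff
step 1: b <- 0                       0xffff
step 2: eval (b < (3 + (lane // 4))) 0xffff
step 3: d <- min(-6, (d + d))        0xffff
step 4: b <- (b + 1)                 0xffff
step 5: eval (b < (3 + (lane // 4))) 0xffff
step 6: d <- min(-6, (d + d))        0xffff
step 7: b <- (b + 1)                 0xffff
step 8: eval (b < (3 + (lane // 4))) 0xffff
step 9: d <- min(-6, (d + d))        0xffff
step 10: b <- (b + 1)                 0xffff
step 11: eval (b < (3 + (lane // 4))) 0xffff
step 12: d <- min(-6, (d + d))        0xfff0
step 13: b <- (b + 1)                 0xfff0
step 14: eval (b < (3 + (lane // 4))) 0xfff0
step 15: d <- min(-6, (d + d))        0xff00
step 16: b <- (b + 1)                 0xff00
step 17: eval (b < (3 + (lane // 4))) 0xff00
step 18: d <- min(-6, (d + d))        0xf000
step 19: b <- (b + 1)                 0xf000
step 20: eval (b < (3 + (lane // 4))) 0xf000
step 21: d <- lane                    0xffff
step 22: c <- max(min(b, d), lane)    0xffff

Answer: 23 steps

c: 0,1,2,3,4,5,6,7,8,9,10,11,12,13,14,15
b: 3,3,3,3,4,4,4,4,5,5,5,5,6,6,6,6
d: 0,1,2,3,4,5,6,7,8,9,10,11,12,13,14,15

steps = 23; useful = 296; efficiency = 296/368 = 37/46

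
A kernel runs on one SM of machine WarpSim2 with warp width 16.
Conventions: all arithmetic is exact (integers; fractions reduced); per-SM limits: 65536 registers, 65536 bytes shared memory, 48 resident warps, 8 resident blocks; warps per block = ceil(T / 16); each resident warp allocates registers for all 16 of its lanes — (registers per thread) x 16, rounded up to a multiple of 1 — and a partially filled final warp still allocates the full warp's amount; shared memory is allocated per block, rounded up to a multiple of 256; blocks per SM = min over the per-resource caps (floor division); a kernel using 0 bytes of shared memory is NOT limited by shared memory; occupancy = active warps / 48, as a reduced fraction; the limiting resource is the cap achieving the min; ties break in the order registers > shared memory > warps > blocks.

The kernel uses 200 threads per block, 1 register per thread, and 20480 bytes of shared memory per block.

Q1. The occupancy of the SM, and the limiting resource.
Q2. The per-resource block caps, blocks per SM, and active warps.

Answer: occupancy 13/16, limited by shared memory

registers: 315 blocks
shared memory: 3 blocks
warps: 3 blocks
blocks: 8 blocks

Answer: 3 blocks, 39 active warps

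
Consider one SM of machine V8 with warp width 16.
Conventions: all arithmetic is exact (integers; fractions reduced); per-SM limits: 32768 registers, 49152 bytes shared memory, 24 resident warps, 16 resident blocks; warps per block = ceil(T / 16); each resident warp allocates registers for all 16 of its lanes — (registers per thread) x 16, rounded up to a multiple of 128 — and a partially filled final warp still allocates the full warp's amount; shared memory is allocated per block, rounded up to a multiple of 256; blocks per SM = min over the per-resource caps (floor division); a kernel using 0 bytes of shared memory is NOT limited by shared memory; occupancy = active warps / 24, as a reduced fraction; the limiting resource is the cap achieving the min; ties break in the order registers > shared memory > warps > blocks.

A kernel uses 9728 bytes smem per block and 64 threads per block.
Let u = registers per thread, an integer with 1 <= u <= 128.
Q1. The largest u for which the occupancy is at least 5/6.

Answer: u = 96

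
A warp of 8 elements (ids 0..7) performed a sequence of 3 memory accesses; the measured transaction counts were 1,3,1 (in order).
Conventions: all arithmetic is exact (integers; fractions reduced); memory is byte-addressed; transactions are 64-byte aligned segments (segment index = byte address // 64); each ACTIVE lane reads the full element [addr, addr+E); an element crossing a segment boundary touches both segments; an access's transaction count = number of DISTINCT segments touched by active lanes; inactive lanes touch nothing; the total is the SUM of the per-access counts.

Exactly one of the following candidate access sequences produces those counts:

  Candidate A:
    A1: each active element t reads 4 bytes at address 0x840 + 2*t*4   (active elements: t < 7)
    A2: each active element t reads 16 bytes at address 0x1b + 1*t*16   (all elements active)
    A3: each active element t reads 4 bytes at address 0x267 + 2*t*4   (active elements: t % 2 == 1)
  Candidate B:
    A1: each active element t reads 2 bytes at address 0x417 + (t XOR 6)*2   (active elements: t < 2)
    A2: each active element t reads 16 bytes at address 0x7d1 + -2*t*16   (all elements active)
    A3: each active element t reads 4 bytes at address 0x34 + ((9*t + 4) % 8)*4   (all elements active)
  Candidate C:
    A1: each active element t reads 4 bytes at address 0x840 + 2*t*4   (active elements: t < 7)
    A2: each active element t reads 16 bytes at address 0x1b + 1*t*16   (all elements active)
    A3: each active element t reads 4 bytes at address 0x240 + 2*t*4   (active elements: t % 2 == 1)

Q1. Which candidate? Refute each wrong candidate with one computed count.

A: A3 gives 2 transactions, not 1
B: A2 gives 5 transactions, not 3
C: all counts match (1,3,1)

Answer: C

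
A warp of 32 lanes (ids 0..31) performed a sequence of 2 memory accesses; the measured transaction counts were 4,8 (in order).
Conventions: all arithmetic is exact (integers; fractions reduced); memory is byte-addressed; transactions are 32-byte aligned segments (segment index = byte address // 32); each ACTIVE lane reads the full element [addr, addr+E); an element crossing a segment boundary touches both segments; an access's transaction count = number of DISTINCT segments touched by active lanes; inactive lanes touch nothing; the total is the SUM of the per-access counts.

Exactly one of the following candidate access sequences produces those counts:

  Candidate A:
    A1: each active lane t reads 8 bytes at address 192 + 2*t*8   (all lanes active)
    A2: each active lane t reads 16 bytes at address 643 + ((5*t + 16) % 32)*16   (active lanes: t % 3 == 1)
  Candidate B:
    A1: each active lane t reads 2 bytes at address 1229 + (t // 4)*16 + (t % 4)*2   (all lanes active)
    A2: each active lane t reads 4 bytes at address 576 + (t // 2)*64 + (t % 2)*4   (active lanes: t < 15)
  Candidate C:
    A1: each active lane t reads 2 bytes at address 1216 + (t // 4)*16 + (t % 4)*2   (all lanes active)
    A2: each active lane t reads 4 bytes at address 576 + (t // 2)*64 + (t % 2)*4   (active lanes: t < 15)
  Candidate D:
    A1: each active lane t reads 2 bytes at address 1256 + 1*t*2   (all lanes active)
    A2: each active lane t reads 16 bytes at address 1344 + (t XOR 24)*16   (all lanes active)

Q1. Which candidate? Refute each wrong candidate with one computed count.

A: A1 gives 16 transactions, not 4
B: A1 gives 5 transactions, not 4
D: A1 gives 3 transactions, not 4
C: all counts match (4,8)

Answer: C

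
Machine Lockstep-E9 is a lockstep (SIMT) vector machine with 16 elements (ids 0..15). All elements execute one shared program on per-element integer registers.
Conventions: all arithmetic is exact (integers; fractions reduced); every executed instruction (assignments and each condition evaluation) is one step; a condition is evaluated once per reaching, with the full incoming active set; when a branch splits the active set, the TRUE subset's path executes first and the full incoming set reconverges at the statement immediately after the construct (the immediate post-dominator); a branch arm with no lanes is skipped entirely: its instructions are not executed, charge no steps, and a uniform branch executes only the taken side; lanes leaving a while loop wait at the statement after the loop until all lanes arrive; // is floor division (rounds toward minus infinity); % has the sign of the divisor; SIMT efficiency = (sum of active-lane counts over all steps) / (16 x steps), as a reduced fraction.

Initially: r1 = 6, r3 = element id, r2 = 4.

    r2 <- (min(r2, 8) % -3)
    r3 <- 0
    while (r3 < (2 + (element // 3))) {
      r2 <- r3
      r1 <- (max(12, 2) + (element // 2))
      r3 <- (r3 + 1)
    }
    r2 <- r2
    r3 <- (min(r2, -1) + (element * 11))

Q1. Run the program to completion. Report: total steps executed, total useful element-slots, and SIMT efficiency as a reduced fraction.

Answer: 33 steps, 348 useful, 29/44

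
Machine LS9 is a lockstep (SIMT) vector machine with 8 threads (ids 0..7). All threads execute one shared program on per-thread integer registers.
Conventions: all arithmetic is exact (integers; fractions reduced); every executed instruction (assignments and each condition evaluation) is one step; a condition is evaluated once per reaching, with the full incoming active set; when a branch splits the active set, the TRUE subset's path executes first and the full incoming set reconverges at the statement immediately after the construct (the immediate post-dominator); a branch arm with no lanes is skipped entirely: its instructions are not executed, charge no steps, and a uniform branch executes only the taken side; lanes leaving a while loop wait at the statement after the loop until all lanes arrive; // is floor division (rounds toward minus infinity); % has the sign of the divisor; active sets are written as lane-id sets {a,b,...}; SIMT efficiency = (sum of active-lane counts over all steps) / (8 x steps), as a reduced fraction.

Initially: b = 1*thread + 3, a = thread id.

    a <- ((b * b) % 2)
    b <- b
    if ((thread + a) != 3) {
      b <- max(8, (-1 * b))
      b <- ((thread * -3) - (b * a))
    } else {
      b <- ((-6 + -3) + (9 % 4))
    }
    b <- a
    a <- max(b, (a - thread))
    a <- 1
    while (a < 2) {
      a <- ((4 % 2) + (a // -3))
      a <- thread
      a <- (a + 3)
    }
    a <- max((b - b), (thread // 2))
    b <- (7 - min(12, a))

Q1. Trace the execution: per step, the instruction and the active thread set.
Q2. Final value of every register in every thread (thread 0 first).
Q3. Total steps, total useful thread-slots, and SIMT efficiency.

step 0: a <- ((b * b) % 2)           {0,1,2,3,4,5,6,7}
step 1: b <- b                       {0,1,2,3,4,5,6,7}
step 2: eval ((thread + a) != 3)     {0,1,2,3,4,5,6,7}
step 3: b <- max(8, (-1 * b))        {0,1,4,5,6,7}
step 4: b <- ((thread * -3) - (b * a)) {0,1,4,5,6,7}
step 5: b <- ((-6 + -3) + (9 % 4))   {2,3}
step 6: b <- a                       {0,1,2,3,4,5,6,7}
step 7: a <- max(b, (a - thread))    {0,1,2,3,4,5,6,7}
step 8: a <- 1                       {0,1,2,3,4,5,6,7}
step 9: eval (a < 2)                 {0,1,2,3,4,5,6,7}
step 10: a <- ((4 % 2) + (a // -3))   {0,1,2,3,4,5,6,7}
step 11: a <- thread                  {0,1,2,3,4,5,6,7}
step 12: a <- (a + 3)                 {0,1,2,3,4,5,6,7}
step 13: eval (a < 2)                 {0,1,2,3,4,5,6,7}
step 14: a <- max((b - b), (thread // 2)) {0,1,2,3,4,5,6,7}
step 15: b <- (7 - min(12, a))        {0,1,2,3,4,5,6,7}

Answer: 16 steps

b: 7,7,6,6,5,5,4,4
a: 0,0,1,1,2,2,3,3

steps = 16; useful = 118; efficiency = 118/128 = 59/64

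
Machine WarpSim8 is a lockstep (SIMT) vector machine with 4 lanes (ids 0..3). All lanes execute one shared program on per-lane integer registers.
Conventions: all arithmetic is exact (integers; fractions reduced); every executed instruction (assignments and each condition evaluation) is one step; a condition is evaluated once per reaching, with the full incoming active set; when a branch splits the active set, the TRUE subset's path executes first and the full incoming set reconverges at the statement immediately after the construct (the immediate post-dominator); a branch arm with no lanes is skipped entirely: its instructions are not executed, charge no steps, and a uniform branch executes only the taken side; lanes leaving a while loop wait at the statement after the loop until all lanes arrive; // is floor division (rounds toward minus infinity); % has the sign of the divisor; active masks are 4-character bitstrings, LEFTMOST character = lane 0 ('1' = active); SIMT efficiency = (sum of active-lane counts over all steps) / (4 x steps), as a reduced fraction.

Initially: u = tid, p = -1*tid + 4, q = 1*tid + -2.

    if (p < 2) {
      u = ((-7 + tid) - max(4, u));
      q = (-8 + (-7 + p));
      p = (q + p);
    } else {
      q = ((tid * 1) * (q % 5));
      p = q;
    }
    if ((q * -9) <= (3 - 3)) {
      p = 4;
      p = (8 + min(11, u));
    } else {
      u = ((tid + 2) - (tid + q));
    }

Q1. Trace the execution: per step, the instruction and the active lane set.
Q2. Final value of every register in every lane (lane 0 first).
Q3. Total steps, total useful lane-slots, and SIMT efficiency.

step 0: eval (p < 2)                 1111
step 1: u <- ((-7 + tid) - max(4, u)) 0001
step 2: q <- (-8 + (-7 + p))         0001
step 3: p <- (q + p)                 0001
step 4: q <- ((tid * 1) * (q % 5))   1110
step 5: p <- q                       1110
step 6: eval ((q * -9) <= (3 - 3))   1111
step 7: p <- 4                       1110
step 8: p <- (8 + min(11, u))        1110
step 9: u <- ((tid + 2) - (tid + q)) 0001

Answer: 10 steps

u: 0,1,2,16
p: 8,9,10,-13
q: 0,4,0,-14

steps = 10; useful = 24; efficiency = 24/40 = 3/5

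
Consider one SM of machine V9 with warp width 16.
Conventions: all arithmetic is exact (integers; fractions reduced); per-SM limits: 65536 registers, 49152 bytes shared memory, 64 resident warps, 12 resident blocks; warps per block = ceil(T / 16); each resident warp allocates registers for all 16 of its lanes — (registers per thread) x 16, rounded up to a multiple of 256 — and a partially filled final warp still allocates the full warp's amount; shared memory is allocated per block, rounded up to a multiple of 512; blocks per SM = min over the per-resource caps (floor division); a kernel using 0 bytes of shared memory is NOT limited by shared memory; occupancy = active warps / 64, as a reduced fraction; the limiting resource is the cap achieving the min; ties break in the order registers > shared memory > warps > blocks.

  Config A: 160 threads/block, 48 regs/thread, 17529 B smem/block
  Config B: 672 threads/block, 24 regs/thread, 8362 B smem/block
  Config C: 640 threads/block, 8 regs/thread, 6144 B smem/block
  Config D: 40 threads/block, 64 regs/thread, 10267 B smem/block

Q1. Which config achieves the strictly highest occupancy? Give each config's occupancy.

occupancies: A 5/16, B 21/32, C 5/8, D 3/16

Answer: B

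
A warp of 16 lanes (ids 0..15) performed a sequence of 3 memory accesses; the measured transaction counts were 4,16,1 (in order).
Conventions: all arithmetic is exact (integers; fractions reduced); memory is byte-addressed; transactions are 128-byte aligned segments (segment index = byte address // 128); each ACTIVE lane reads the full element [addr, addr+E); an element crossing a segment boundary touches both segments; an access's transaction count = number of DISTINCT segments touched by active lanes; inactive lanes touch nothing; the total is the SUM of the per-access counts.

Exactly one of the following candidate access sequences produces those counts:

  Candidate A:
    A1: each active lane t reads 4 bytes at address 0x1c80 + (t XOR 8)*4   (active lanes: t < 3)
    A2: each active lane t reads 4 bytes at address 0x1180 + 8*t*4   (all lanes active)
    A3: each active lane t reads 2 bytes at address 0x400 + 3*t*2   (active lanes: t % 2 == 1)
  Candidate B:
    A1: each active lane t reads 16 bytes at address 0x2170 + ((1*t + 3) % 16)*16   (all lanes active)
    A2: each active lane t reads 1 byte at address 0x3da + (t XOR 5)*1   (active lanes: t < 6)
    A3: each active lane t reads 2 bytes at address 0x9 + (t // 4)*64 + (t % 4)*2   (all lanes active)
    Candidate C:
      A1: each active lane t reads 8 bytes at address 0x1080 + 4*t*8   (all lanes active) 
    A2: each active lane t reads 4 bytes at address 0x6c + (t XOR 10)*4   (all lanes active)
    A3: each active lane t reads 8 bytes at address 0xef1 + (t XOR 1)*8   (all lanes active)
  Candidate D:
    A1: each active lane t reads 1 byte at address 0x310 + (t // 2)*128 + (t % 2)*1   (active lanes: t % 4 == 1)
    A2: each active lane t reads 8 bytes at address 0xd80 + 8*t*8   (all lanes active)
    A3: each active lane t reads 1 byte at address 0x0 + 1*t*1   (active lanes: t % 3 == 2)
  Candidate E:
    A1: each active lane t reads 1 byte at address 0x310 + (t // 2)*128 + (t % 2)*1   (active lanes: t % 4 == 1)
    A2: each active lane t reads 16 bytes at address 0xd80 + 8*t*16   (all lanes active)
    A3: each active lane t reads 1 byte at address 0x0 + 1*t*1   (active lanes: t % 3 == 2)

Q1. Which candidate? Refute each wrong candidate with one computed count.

A: A1 gives 1 transaction, not 4
B: A1 gives 3 transactions, not 4
C: A2 gives 2 transactions, not 16
D: A2 gives 8 transactions, not 16
E: all counts match (4,16,1)

Answer: E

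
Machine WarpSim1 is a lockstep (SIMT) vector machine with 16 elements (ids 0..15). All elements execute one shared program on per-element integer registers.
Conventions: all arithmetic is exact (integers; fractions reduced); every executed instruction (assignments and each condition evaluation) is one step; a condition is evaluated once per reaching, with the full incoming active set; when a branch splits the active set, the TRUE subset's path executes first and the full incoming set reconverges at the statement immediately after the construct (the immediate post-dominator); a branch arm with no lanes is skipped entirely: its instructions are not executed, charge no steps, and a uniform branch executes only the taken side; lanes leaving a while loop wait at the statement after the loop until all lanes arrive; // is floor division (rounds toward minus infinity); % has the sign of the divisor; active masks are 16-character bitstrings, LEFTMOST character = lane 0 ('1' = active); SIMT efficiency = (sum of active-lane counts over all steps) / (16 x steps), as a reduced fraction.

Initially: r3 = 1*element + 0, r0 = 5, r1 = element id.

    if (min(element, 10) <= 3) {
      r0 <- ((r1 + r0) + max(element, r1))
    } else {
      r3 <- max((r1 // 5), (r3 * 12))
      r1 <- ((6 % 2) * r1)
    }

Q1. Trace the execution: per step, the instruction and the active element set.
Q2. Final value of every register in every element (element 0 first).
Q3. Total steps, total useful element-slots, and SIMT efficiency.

step 0: eval (min(element, 10) <= 3) 1111111111111111
step 1: r0 <- ((r1 + r0) + max(element, r1)) 1111000000000000
step 2: r3 <- max((r1 // 5), (r3 * 12)) 0000111111111111
step 3: r1 <- ((6 % 2) * r1)         0000111111111111

Answer: 4 steps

r3: 0,1,2,3,48,60,72,84,96,108,120,132,144,156,168,180
r0: 5,7,9,11,5,5,5,5,5,5,5,5,5,5,5,5
r1: 0,1,2,3,0,0,0,0,0,0,0,0,0,0,0,0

steps = 4; useful = 44; efficiency = 44/64 = 11/16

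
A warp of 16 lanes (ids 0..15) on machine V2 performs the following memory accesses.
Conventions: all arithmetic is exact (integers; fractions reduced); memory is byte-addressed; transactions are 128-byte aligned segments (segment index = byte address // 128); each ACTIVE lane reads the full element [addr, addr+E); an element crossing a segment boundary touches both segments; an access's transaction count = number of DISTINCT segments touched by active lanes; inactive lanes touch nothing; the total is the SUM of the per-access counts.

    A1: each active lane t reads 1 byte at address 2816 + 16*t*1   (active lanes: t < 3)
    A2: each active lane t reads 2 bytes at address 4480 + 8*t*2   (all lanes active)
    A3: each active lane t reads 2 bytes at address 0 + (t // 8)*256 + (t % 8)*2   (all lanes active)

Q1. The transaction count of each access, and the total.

A1: 1 transaction
A2: 2 transactions
A3: 2 transactions

Answer: 1,2,2; total 5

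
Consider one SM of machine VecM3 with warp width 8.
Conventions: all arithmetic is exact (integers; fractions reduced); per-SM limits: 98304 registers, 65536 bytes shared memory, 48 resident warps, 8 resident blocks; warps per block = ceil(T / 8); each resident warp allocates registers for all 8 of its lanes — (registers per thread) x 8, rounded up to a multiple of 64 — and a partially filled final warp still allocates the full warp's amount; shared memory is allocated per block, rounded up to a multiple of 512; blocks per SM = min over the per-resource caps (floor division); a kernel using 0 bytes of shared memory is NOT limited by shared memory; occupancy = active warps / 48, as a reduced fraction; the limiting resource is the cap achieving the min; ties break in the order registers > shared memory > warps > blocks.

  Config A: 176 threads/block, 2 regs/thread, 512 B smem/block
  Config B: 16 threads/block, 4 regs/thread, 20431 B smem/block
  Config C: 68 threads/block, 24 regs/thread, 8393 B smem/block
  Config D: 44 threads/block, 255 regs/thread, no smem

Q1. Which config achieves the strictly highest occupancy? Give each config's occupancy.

occupancies: A 11/12, B 1/8, C 15/16, D 1

Answer: D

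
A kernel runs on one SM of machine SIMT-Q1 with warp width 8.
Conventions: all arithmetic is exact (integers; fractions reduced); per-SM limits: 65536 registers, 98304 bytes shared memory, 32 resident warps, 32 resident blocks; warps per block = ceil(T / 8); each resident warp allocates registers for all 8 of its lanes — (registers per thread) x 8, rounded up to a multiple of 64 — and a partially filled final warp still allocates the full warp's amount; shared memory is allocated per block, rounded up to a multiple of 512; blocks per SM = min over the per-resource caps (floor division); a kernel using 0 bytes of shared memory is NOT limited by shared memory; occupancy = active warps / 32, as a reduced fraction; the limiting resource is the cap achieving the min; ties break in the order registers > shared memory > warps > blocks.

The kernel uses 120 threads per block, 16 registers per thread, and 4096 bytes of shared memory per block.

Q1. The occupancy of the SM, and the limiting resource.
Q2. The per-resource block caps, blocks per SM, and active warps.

Answer: occupancy 15/16, limited by warps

registers: 34 blocks
shared memory: 24 blocks
warps: 2 blocks
blocks: 32 blocks

Answer: 2 blocks, 30 active warps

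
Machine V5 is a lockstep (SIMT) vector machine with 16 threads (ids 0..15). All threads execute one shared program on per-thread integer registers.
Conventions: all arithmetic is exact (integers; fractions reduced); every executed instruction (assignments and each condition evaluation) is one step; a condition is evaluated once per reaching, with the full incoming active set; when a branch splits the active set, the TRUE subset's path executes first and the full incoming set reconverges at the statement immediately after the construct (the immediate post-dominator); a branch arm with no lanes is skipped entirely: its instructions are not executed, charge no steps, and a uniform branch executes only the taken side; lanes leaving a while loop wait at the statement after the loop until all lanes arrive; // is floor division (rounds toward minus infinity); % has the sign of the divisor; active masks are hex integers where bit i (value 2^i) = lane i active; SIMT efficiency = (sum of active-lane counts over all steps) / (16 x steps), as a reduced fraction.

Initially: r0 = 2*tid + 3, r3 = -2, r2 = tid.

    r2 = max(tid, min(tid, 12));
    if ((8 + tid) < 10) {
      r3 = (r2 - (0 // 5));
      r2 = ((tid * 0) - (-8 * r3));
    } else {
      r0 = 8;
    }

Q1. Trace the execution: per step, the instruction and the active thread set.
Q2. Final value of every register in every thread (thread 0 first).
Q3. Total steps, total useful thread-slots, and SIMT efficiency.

step 0: r2 <- max(tid, min(tid, 12)) 0xffff
step 1: eval ((8 + tid) < 10)        0xffff
step 2: r3 <- (r2 - (0 // 5))        0x0003
step 3: r2 <- ((tid * 0) - (-8 * r3)) 0x0003
step 4: r0 <- 8                      0xfffc

Answer: 5 steps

r0: 3,5,8,8,8,8,8,8,8,8,8,8,8,8,8,8
r3: 0,1,-2,-2,-2,-2,-2,-2,-2,-2,-2,-2,-2,-2,-2,-2
r2: 0,8,2,3,4,5,6,7,8,9,10,11,12,13,14,15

steps = 5; useful = 50; efficiency = 50/80 = 5/8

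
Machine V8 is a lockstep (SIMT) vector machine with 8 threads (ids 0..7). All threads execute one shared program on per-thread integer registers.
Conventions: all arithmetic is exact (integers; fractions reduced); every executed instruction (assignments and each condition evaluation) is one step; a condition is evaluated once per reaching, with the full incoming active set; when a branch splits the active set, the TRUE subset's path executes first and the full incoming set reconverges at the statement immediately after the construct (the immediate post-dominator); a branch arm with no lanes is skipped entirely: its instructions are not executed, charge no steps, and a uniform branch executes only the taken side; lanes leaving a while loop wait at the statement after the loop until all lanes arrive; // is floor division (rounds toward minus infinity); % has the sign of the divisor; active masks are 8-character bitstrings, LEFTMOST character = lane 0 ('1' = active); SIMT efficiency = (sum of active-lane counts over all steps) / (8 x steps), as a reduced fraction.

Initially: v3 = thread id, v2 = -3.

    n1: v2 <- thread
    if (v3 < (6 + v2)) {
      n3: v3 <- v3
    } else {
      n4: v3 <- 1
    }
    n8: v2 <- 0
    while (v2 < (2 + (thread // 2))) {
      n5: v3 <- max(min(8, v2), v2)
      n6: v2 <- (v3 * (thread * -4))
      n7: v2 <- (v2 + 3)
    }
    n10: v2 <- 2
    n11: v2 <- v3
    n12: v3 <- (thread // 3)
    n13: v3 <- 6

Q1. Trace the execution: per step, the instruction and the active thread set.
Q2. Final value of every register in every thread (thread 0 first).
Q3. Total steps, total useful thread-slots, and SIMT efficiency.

step 0: v2 <- thread                 11111111
step 1: eval (v3 < (6 + v2))         11111111
step 2: v3 <- v3                     11111111
step 3: v2 <- 0                      11111111
step 4: eval (v2 < (2 + (thread // 2))) 11111111
step 5: v3 <- max(min(8, v2), v2)    11111111
step 6: v2 <- (v3 * (thread * -4))   11111111
step 7: v2 <- (v2 + 3)               11111111
step 8: eval (v2 < (2 + (thread // 2))) 11111111
step 9: v3 <- max(min(8, v2), v2)    00001111
step 10: v2 <- (v3 * (thread * -4))   00001111
step 11: v2 <- (v2 + 3)               00001111
step 12: eval (v2 < (2 + (thread // 2))) 00001111
step 13: v3 <- max(min(8, v2), v2)    00001111
step 14: v2 <- (v3 * (thread * -4))   00001111
step 15: v2 <- (v2 + 3)               00001111
step 16: eval (v2 < (2 + (thread // 2))) 00001111
step 17: v2 <- 2                      11111111
step 18: v2 <- v3                     11111111
step 19: v3 <- (thread // 3)          11111111
step 20: v3 <- 6                      11111111

Answer: 21 steps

v3: 6,6,6,6,6,6,6,6
v2: 0,0,0,0,-45,-57,-69,-81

steps = 21; useful = 136; efficiency = 136/168 = 17/21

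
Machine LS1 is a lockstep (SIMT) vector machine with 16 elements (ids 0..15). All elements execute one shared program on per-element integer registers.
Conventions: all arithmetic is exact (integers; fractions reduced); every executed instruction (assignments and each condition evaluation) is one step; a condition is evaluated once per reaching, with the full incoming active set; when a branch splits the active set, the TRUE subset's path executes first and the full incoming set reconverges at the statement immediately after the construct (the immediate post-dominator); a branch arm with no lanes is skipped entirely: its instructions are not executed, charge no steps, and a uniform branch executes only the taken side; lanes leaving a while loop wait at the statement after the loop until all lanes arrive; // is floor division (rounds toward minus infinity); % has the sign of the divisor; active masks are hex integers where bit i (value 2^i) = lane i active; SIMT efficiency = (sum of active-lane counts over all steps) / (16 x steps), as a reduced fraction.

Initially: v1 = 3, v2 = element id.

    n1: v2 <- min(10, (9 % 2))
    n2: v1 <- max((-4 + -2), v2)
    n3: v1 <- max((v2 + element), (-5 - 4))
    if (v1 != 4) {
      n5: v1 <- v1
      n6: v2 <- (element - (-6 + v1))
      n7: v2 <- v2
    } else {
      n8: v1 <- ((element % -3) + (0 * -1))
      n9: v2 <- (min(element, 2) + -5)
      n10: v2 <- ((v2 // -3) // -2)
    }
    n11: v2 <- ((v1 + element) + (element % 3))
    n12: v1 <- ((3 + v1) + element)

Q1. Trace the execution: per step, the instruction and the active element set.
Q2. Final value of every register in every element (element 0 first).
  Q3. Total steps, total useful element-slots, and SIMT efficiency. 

step 0: v2 <- min(10, (9 % 2))       0xffff
step 1: v1 <- max((-4 + -2), v2)     0xffff
step 2: v1 <- max((v2 + element), (-5 - 4)) 0xffff
step 3: eval (v1 != 4)               0xffff
step 4: v1 <- v1                     0xfff7
step 5: v2 <- (element - (-6 + v1))  0xfff7
step 6: v2 <- v2                     0xfff7
step 7: v1 <- ((element % -3) + (0 * -1)) 0x0008
step 8: v2 <- (min(element, 2) + -5) 0x0008
step 9: v2 <- ((v2 // -3) // -2)     0x0008
step 10: v2 <- ((v1 + element) + (element % 3)) 0xffff
step 11: v1 <- ((3 + v1) + element)   0xffff

Answer: 12 steps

v1: 4,6,8,6,12,14,16,18,20,22,24,26,28,30,32,34
v2: 1,4,7,3,10,13,13,16,19,19,22,25,25,28,31,31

steps = 12; useful = 144; efficiency = 144/192 = 3/4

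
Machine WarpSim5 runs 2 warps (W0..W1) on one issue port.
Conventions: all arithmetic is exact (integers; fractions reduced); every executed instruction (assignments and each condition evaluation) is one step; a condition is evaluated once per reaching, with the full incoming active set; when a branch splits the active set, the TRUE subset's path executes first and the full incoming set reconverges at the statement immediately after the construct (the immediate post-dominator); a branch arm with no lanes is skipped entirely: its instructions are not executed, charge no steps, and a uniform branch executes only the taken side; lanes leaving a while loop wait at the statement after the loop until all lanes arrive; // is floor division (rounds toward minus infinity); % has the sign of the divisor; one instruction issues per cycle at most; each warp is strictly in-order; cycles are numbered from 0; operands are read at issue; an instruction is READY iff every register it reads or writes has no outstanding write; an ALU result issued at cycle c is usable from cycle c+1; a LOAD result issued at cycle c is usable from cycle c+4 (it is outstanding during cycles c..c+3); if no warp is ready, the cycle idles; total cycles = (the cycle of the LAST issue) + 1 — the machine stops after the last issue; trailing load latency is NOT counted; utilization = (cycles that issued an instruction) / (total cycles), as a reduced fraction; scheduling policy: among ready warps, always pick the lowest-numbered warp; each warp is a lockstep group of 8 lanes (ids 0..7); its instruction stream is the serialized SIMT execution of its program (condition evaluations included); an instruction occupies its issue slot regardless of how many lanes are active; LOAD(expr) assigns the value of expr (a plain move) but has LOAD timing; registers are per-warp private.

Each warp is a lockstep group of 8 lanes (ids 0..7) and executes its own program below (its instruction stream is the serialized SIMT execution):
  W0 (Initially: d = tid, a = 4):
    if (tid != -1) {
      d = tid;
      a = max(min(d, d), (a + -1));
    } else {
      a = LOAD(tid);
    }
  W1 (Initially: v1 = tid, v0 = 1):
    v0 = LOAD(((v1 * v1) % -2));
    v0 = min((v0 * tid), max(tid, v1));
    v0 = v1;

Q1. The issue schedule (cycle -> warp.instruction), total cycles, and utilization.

cycle 0: W0.I0
cycle 1: W0.I1
cycle 2: W0.I2
cycle 3: W1.I0
cycle 4: idle
cycle 5: idle
cycle 6: idle
cycle 7: W1.I1
cycle 8: W1.I2

Answer: 9 cycles, utilization 2/3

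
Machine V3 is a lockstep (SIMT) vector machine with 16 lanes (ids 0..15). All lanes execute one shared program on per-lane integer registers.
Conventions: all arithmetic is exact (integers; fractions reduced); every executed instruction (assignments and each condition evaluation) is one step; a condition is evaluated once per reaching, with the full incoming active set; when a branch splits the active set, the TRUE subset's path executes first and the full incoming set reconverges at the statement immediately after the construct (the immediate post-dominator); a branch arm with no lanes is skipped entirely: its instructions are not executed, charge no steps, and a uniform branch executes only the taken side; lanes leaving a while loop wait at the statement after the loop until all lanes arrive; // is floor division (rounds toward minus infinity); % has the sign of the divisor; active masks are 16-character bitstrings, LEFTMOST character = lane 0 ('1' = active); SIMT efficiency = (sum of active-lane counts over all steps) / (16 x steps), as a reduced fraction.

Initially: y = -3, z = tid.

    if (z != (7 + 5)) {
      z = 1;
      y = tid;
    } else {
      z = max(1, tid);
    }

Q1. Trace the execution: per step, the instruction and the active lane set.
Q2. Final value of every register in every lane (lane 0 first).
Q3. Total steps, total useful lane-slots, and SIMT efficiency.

step 0: eval (z != (7 + 5))          1111111111111111
step 1: z <- 1                       1111111111110111
step 2: y <- tid                     1111111111110111
step 3: z <- max(1, tid)             0000000000001000

Answer: 4 steps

y: 0,1,2,3,4,5,6,7,8,9,10,11,-3,13,14,15
z: 1,1,1,1,1,1,1,1,1,1,1,1,12,1,1,1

steps = 4; useful = 47; efficiency = 47/64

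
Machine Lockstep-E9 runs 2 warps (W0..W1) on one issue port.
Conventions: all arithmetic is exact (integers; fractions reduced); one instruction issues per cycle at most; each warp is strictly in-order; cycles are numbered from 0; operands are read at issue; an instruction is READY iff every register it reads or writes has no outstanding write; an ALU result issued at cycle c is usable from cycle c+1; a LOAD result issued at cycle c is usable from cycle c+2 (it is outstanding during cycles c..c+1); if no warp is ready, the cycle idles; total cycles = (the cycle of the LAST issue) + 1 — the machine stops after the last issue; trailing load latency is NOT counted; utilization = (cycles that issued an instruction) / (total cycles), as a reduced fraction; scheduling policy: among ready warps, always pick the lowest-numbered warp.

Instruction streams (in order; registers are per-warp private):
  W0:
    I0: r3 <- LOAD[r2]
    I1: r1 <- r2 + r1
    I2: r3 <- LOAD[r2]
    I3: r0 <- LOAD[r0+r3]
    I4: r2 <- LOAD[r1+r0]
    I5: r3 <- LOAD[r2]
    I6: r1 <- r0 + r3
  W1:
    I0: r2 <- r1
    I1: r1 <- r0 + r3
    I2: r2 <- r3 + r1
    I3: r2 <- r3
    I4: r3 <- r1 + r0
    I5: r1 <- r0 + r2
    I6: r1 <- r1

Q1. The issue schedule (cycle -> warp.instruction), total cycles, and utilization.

cycle 0: W0.I0
cycle 1: W0.I1
cycle 2: W0.I2
cycle 3: W1.I0
cycle 4: W0.I3
cycle 5: W1.I1
cycle 6: W0.I4
cycle 7: W1.I2
cycle 8: W0.I5
cycle 9: W1.I3
cycle 10: W0.I6
cycle 11: W1.I4
cycle 12: W1.I5
cycle 13: W1.I6

Answer: 14 cycles, utilization 1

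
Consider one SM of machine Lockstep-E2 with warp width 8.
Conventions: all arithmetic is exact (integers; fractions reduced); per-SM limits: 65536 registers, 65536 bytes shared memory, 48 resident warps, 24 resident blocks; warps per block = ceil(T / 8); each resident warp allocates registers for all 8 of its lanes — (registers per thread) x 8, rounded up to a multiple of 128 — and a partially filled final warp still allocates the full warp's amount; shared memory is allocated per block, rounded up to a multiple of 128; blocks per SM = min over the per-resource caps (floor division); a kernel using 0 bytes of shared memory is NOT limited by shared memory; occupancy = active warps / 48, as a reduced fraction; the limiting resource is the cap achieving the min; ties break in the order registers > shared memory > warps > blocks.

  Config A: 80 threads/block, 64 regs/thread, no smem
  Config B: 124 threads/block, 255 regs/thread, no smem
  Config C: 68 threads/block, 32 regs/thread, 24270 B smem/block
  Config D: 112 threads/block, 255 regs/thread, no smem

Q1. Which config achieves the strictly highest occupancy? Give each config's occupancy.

occupancies: A 5/6, B 2/3, C 3/8, D 7/12

Answer: A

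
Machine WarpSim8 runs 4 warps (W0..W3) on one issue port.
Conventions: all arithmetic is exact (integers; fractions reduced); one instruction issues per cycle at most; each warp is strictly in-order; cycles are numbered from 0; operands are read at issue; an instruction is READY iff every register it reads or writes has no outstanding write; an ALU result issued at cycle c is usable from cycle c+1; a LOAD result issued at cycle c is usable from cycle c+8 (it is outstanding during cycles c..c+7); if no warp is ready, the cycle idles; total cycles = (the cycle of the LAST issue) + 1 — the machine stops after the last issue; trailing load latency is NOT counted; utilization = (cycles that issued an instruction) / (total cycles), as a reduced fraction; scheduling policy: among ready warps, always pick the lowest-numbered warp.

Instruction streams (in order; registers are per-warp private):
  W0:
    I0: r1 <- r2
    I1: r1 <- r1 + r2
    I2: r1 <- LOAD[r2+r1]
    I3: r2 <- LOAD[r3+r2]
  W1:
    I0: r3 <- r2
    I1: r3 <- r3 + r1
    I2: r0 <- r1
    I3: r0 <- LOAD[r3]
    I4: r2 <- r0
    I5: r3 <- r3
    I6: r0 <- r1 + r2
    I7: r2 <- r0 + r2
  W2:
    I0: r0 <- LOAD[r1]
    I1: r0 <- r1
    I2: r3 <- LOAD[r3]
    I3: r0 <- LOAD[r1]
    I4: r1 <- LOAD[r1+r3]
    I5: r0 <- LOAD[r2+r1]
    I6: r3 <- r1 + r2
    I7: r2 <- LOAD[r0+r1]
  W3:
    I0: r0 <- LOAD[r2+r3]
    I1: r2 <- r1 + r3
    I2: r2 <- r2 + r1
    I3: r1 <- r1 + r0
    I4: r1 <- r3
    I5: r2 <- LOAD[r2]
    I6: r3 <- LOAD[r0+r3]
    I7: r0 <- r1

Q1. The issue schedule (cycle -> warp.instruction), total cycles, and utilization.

cycle 0: W0.I0
cycle 1: W0.I1
cycle 2: W0.I2
cycle 3: W0.I3
cycle 4: W1.I0
cycle 5: W1.I1
cycle 6: W1.I2
cycle 7: W1.I3
cycle 8: W2.I0
cycle 9: W3.I0
cycle 10: W3.I1
cycle 11: W3.I2
cycle 12: idle
cycle 13: idle
cycle 14: idle
cycle 15: W1.I4
cycle 16: W1.I5
cycle 17: W1.I6
cycle 18: W1.I7
cycle 19: W2.I1
cycle 20: W2.I2
cycle 21: W2.I3
cycle 22: W3.I3
cycle 23: W3.I4
cycle 24: W3.I5
cycle 25: W3.I6
cycle 26: W3.I7
cycle 27: idle
cycle 28: W2.I4
cycle 29: idle
cycle 30: idle
cycle 31: idle
cycle 32: idle
cycle 33: idle
cycle 34: idle
cycle 35: idle
cycle 36: W2.I5
cycle 37: W2.I6
cycle 38: idle
cycle 39: idle
cycle 40: idle
cycle 41: idle
cycle 42: idle
cycle 43: idle
cycle 44: W2.I7

Answer: 45 cycles, utilization 28/45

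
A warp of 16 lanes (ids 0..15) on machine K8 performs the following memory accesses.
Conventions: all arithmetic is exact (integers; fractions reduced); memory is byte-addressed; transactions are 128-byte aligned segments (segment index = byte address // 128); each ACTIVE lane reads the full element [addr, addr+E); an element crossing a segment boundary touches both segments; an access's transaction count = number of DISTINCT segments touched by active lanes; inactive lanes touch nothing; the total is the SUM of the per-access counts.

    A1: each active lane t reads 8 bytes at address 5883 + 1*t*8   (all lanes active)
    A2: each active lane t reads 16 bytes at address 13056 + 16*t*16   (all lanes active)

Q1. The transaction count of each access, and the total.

A1: 2 transactions
A2: 16 transactions

Answer: 2,16; total 18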